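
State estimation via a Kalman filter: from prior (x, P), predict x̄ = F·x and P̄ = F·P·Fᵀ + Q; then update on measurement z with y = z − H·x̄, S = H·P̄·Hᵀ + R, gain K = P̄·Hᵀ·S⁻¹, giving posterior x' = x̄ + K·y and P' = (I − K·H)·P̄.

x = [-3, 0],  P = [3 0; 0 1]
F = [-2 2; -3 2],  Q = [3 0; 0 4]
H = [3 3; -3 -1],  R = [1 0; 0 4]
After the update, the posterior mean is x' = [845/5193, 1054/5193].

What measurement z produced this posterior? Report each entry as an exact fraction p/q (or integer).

z = [1, -1]

x̄ = F·x = [6, 9]
P̄ = F·P·Fᵀ + Q = [19 22; 22 35]
S = H·P̄·Hᵀ + R = [883 -540; -540 342]
K = P̄·Hᵀ·S⁻¹ = [-33/577 -3337/10386; 219/577 3157/10386]
x' − x̄ = [-30313/5193, -45683/5193] = K·y
y = (KᵀK)⁻¹·Kᵀ·(x' − x̄) = [-44, 26]
z = y + H·x̄ = [-44, 26] + [45, -27] = [1, -1]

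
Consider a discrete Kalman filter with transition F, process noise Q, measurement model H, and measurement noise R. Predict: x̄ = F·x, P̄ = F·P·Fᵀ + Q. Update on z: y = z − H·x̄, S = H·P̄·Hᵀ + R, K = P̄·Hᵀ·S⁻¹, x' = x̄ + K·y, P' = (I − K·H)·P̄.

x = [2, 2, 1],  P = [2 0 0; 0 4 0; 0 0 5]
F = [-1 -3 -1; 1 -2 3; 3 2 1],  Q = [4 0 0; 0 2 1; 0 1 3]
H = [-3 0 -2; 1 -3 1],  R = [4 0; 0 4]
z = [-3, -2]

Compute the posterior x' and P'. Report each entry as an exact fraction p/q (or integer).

x' = [-517533/90349, 189158/90349, 129063/12907]
P' = [1623120/90349 -248266/90349 -337186/12907; -248266/90349 87403/90349 55649/12907; -337186/12907 55649/12907 502445/12907]

x̄ = F·x = [-9, 1, 11]
P̄ = F·P·Fᵀ + Q = [47 7 -35; 7 65 6; -35 6 42]
y = z − H·x̄ = [-8, -1]
S = H·P̄·Hᵀ + R = [175 49; 49 530]
K = P̄·Hᵀ·S⁻¹ = [-37189/90349 272/12907; -8572/90349 -4319/12907; 1667/12907 -422/12907]
x' = x̄ + K·y = [-517533/90349, 189158/90349, 129063/12907]
P' = (I − K·H)·P̄ = [1623120/90349 -248266/90349 -337186/12907; -248266/90349 87403/90349 55649/12907; -337186/12907 55649/12907 502445/12907]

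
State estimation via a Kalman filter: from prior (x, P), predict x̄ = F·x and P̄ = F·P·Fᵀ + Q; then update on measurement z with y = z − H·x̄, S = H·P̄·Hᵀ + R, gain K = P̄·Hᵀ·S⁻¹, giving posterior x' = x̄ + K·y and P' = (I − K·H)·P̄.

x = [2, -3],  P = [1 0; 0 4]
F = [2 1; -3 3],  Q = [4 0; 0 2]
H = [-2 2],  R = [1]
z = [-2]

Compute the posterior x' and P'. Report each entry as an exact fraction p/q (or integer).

x' = [-19/21, -125/63]
P' = [236/21 706/63; 706/63 2159/189]

x̄ = F·x = [1, -15]
P̄ = F·P·Fᵀ + Q = [12 6; 6 47]
y = z − H·x̄ = [30]
S = H·P̄·Hᵀ + R = [189]
K = P̄·Hᵀ·S⁻¹ = [-4/63; 82/189]
x' = x̄ + K·y = [-19/21, -125/63]
P' = (I − K·H)·P̄ = [236/21 706/63; 706/63 2159/189]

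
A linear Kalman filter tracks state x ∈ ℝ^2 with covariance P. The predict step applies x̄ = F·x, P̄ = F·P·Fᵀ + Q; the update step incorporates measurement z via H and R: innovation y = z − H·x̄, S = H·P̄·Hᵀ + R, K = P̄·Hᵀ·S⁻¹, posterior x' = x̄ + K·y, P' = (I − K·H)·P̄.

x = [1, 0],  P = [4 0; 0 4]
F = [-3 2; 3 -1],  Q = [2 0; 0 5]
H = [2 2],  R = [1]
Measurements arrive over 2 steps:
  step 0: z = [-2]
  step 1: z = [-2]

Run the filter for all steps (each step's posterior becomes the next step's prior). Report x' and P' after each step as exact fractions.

step 0: x' = [-35/9, 131/45], P' = [406/9 -404/9; -404/9 2021/45]
step 1: x' = [4755/9389, -13968/9389], P' = [1341436/9389 -1331244/9389; -1331244/9389 1323388/9389]

step 0: x̄ = F·x = [-3, 3]
step 0: P̄ = F·P·Fᵀ + Q = [54 -44; -44 45]
step 0: y = z − H·x̄ = [-2]
step 0: S = H·P̄·Hᵀ + R = [45]
step 0: K = P̄·Hᵀ·S⁻¹ = [4/9; 2/45]
step 0: x' = x̄ + K·y = [-35/9, 131/45]
step 0: P' = (I − K·H)·P̄ = [406/9 -404/9; -404/9 2021/45]
step 1: x̄ = F·x = [787/45, -656/45]
step 1: P̄ = F·P·Fᵀ + Q = [50684/45 -40492/45; -40492/45 32636/45]
step 1: y = z − H·x̄ = [-352/45]
step 1: S = H·P̄·Hᵀ + R = [9389/45]
step 1: K = P̄·Hᵀ·S⁻¹ = [20384/9389; -15712/9389]
step 1: x' = x̄ + K·y = [4755/9389, -13968/9389]
step 1: P' = (I − K·H)·P̄ = [1341436/9389 -1331244/9389; -1331244/9389 1323388/9389]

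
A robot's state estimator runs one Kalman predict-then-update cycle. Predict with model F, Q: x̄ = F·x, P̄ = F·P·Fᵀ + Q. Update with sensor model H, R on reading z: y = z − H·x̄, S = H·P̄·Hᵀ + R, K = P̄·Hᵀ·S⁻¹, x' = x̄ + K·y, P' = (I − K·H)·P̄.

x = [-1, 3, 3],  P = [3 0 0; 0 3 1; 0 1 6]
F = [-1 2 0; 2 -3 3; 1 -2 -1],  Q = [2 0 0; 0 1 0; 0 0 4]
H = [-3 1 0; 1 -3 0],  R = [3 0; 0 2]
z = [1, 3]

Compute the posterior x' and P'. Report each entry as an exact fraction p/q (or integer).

x' = [-30157/65059, -70034/65059, -45410/65059]
P' = [28174/65059 14412/65059 -39829/65059; 14412/65059 20784/65059 -23907/65059; -39829/65059 -23907/65059 580867/65059]

x̄ = F·x = [7, -2, -10]
P̄ = F·P·Fᵀ + Q = [17 -18 -17; -18 76 3; -17 3 29]
y = z − H·x̄ = [24, -10]
S = H·P̄·Hᵀ + R = [340 -459; -459 811]
K = P̄·Hᵀ·S⁻¹ = [-23370/65059 -443/3827; -7484/65059 -1410/3827; 31860/65059 938/3827]
x' = x̄ + K·y = [-30157/65059, -70034/65059, -45410/65059]
P' = (I − K·H)·P̄ = [28174/65059 14412/65059 -39829/65059; 14412/65059 20784/65059 -23907/65059; -39829/65059 -23907/65059 580867/65059]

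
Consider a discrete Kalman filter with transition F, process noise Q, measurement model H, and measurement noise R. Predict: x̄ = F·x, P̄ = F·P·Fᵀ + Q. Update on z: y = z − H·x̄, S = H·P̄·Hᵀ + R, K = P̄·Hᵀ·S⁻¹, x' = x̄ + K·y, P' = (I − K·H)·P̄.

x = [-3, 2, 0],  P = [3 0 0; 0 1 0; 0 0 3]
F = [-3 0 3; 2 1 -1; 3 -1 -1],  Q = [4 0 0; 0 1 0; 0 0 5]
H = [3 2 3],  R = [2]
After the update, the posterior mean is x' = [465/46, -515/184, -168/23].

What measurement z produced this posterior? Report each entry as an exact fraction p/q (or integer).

z = [3]

x̄ = F·x = [9, -4, -11]
P̄ = F·P·Fᵀ + Q = [58 -27 -36; -27 17 20; -36 20 36]
S = H·P̄·Hᵀ + R = [184]
K = P̄·Hᵀ·S⁻¹ = [3/46; 13/184; 5/23]
x' − x̄ = [51/46, 221/184, 85/23] = K·y
y = (KᵀK)⁻¹·Kᵀ·(x' − x̄) = [17]
z = y + H·x̄ = [17] + [-14] = [3]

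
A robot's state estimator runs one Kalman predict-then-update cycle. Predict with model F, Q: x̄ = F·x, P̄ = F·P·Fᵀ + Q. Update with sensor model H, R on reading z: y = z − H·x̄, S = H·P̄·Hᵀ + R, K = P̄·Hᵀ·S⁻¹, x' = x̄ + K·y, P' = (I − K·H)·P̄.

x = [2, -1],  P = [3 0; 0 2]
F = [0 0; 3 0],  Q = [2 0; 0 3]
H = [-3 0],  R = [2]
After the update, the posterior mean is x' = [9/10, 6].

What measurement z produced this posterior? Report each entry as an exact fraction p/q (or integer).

z = [-3]

x̄ = F·x = [0, 6]
P̄ = F·P·Fᵀ + Q = [2 0; 0 30]
S = H·P̄·Hᵀ + R = [20]
K = P̄·Hᵀ·S⁻¹ = [-3/10; 0]
x' − x̄ = [9/10, 0] = K·y
y = (KᵀK)⁻¹·Kᵀ·(x' − x̄) = [-3]
z = y + H·x̄ = [-3] + [0] = [-3]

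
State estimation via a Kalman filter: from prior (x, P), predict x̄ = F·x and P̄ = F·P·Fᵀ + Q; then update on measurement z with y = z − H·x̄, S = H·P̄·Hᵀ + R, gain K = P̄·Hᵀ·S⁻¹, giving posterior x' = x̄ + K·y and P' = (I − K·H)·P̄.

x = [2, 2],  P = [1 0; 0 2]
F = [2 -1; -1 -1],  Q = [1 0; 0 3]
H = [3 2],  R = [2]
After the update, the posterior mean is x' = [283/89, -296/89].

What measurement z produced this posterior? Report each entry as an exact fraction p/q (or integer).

x̄ = F·x = [2, -4]
P̄ = F·P·Fᵀ + Q = [7 0; 0 6]
S = H·P̄·Hᵀ + R = [89]
K = P̄·Hᵀ·S⁻¹ = [21/89; 12/89]
x' − x̄ = [105/89, 60/89] = K·y
y = (KᵀK)⁻¹·Kᵀ·(x' − x̄) = [5]
z = y + H·x̄ = [5] + [-2] = [3]

z = [3]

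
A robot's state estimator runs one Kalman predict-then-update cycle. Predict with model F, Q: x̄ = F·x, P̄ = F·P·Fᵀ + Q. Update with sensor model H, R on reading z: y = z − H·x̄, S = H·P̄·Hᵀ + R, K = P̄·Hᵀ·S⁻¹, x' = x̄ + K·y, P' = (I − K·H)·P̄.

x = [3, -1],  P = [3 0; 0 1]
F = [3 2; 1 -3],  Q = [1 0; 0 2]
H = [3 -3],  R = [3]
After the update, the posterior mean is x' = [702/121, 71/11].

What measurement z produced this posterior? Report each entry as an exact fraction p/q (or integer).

z = [-2]

x̄ = F·x = [7, 6]
P̄ = F·P·Fᵀ + Q = [32 3; 3 14]
S = H·P̄·Hᵀ + R = [363]
K = P̄·Hᵀ·S⁻¹ = [29/121; -1/11]
x' − x̄ = [-145/121, 5/11] = K·y
y = (KᵀK)⁻¹·Kᵀ·(x' − x̄) = [-5]
z = y + H·x̄ = [-5] + [3] = [-2]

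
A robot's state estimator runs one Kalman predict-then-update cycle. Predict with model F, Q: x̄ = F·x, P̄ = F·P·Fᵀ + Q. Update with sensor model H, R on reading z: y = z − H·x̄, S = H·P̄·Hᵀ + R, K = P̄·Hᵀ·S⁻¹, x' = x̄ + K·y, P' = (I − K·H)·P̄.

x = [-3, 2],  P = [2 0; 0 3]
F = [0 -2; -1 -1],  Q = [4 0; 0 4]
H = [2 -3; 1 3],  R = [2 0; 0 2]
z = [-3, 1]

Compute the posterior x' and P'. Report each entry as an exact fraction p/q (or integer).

x̄ = F·x = [-4, 1]
P̄ = F·P·Fᵀ + Q = [16 6; 6 9]
y = z − H·x̄ = [8, 2]
S = H·P̄·Hᵀ + R = [75 -31; -31 135]
K = P̄·Hᵀ·S⁻¹ = [736/2291 746/2291; -501/4582 1005/4582]
x' = x̄ + K·y = [-1784/2291, 1292/2291]
P' = (I − K·H)·P̄ = [988/2291 168/2291; 168/2291 279/2291]

x' = [-1784/2291, 1292/2291]
P' = [988/2291 168/2291; 168/2291 279/2291]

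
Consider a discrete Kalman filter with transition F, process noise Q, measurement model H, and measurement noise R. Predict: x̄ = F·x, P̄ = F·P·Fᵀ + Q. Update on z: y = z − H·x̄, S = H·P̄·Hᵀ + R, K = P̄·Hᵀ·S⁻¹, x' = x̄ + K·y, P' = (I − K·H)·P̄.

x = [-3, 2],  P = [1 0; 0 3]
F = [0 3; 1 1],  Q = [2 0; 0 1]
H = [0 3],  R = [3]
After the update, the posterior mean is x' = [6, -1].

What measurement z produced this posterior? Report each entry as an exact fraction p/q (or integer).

x̄ = F·x = [6, -1]
P̄ = F·P·Fᵀ + Q = [29 9; 9 5]
S = H·P̄·Hᵀ + R = [48]
K = P̄·Hᵀ·S⁻¹ = [9/16; 5/16]
x' − x̄ = [0, 0] = K·y
y = (KᵀK)⁻¹·Kᵀ·(x' − x̄) = [0]
z = y + H·x̄ = [0] + [-3] = [-3]

z = [-3]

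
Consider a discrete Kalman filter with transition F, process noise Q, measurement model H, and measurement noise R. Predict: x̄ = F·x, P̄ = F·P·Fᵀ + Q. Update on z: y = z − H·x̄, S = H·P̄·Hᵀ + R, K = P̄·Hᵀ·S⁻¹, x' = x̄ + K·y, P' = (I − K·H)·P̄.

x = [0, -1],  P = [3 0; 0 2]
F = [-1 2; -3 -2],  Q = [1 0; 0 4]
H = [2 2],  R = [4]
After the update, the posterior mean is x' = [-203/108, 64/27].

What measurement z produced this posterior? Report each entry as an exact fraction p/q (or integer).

x̄ = F·x = [-2, 2]
P̄ = F·P·Fᵀ + Q = [12 1; 1 39]
S = H·P̄·Hᵀ + R = [216]
K = P̄·Hᵀ·S⁻¹ = [13/108; 10/27]
x' − x̄ = [13/108, 10/27] = K·y
y = (KᵀK)⁻¹·Kᵀ·(x' − x̄) = [1]
z = y + H·x̄ = [1] + [0] = [1]

z = [1]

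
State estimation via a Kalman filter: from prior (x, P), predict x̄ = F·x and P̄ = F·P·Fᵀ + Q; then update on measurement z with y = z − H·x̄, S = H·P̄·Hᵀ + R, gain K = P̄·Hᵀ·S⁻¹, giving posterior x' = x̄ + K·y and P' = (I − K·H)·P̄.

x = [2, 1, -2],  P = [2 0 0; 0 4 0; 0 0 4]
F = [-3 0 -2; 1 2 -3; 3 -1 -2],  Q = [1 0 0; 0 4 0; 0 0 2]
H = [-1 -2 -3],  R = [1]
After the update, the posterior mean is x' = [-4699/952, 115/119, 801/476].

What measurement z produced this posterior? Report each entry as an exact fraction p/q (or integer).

x̄ = F·x = [-2, 10, 9]
P̄ = F·P·Fᵀ + Q = [35 18 -2; 18 58 22; -2 22 40]
S = H·P̄·Hᵀ + R = [952]
K = P̄·Hᵀ·S⁻¹ = [-65/952; -25/119; -81/476]
x' − x̄ = [-2795/952, -1075/119, -3483/476] = K·y
y = (KᵀK)⁻¹·Kᵀ·(x' − x̄) = [43]
z = y + H·x̄ = [43] + [-45] = [-2]

z = [-2]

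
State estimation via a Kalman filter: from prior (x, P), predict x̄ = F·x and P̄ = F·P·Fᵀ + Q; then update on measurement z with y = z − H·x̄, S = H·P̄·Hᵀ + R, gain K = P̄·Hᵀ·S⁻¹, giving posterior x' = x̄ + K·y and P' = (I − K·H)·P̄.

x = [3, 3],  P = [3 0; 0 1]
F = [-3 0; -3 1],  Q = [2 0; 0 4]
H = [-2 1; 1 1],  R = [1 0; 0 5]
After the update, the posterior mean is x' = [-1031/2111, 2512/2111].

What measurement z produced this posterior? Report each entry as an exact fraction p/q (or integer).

z = [2, 1]

x̄ = F·x = [-9, -6]
P̄ = F·P·Fᵀ + Q = [29 27; 27 32]
S = H·P̄·Hᵀ + R = [41 -53; -53 120]
K = P̄·Hᵀ·S⁻¹ = [-752/2111 653/2111; 487/2111 1253/2111]
x' − x̄ = [17968/2111, 15178/2111] = K·y
y = (KᵀK)⁻¹·Kᵀ·(x' − x̄) = [-10, 16]
z = y + H·x̄ = [-10, 16] + [12, -15] = [2, 1]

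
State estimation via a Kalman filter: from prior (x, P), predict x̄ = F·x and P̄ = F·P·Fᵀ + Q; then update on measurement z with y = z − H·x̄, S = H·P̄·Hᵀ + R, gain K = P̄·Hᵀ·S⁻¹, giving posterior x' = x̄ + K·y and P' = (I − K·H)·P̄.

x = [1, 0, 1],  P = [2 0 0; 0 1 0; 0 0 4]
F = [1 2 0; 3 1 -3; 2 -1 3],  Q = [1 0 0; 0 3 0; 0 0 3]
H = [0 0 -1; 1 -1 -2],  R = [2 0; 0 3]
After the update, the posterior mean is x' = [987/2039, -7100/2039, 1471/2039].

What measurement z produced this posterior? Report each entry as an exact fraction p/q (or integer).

x̄ = F·x = [1, 0, 5]
P̄ = F·P·Fᵀ + Q = [7 8 2; 8 58 -25; 2 -25 48]
S = H·P̄·Hᵀ + R = [50 69; 69 136]
K = P̄·Hᵀ·S⁻¹ = [73/2039 -112/2039; 3400/2039 -1725/2039; -1767/2039 -138/2039]
x' − x̄ = [-1052/2039, -7100/2039, -8724/2039] = K·y
y = (KᵀK)⁻¹·Kᵀ·(x' − x̄) = [4, 12]
z = y + H·x̄ = [4, 12] + [-5, -9] = [-1, 3]

z = [-1, 3]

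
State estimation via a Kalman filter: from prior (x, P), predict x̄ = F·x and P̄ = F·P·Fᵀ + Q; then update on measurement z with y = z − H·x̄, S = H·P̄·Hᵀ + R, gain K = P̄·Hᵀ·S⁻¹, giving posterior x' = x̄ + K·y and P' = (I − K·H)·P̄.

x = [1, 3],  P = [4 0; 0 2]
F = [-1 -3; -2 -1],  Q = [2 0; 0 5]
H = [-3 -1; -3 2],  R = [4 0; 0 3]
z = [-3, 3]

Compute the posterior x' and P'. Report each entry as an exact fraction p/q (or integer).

x' = [6998/30377, 57105/30377]
P' = [7052/30377 5508/30377; 5508/30377 22704/30377]

x̄ = F·x = [-10, -5]
P̄ = F·P·Fᵀ + Q = [24 14; 14 23]
y = z − H·x̄ = [-38, -17]
S = H·P̄·Hᵀ + R = [327 128; 128 143]
K = P̄·Hᵀ·S⁻¹ = [-6666/30377 -3380/30377; -9807/30377 9628/30377]
x' = x̄ + K·y = [6998/30377, 57105/30377]
P' = (I − K·H)·P̄ = [7052/30377 5508/30377; 5508/30377 22704/30377]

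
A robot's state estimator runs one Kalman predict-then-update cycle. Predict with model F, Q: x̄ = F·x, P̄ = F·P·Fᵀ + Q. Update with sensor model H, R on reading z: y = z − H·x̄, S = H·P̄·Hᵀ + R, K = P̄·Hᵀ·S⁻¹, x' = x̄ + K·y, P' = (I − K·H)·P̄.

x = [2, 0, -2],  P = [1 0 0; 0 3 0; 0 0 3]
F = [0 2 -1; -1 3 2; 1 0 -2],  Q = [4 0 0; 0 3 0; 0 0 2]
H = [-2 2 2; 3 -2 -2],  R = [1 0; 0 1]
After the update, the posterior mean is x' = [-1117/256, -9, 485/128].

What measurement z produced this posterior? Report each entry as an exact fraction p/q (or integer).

z = [-2, -3]

x̄ = F·x = [2, -6, 6]
P̄ = F·P·Fᵀ + Q = [19 12 6; 12 43 -13; 6 -13 15]
S = H·P̄·Hᵀ + R = [61 -62; -62 84]
K = P̄·Hᵀ·S⁻¹ = [567/640 1157/1280; 6/5 3/5; 49/320 179/640]
x' − x̄ = [-1629/256, -3, -283/128] = K·y
y = (KᵀK)⁻¹·Kᵀ·(x' − x̄) = [2, -9]
z = y + H·x̄ = [2, -9] + [-4, 6] = [-2, -3]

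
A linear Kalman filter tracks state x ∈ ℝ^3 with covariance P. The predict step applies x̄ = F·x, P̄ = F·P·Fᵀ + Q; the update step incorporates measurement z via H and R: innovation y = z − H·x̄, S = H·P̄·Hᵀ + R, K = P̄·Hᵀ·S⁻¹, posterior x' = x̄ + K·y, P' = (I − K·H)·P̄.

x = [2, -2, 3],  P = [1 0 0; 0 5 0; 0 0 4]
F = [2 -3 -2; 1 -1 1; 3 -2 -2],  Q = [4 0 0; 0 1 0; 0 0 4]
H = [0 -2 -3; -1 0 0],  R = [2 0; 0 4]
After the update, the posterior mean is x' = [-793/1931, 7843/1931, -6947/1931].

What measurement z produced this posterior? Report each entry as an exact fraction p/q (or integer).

x̄ = F·x = [4, 7, 4]
P̄ = F·P·Fᵀ + Q = [69 9 52; 9 11 5; 52 5 49]
S = H·P̄·Hᵀ + R = [547 174; 174 73]
K = P̄·Hᵀ·S⁻¹ = [-696/9655 -7467/9655; -227/1931 303/1931; -2413/9655 -1126/9655]
x' − x̄ = [-8517/1931, -5674/1931, -14671/1931] = K·y
y = (KᵀK)⁻¹·Kᵀ·(x' − x̄) = [29, 3]
z = y + H·x̄ = [29, 3] + [-26, -4] = [3, -1]

z = [3, -1]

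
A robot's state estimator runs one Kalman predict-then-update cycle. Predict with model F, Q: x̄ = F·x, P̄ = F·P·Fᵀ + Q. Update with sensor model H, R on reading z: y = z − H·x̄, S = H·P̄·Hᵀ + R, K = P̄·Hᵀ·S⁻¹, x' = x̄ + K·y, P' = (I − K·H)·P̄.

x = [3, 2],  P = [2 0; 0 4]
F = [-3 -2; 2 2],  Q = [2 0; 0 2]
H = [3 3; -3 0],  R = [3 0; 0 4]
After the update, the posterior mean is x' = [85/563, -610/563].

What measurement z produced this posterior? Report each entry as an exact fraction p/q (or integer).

z = [-3, -1]

x̄ = F·x = [-13, 10]
P̄ = F·P·Fᵀ + Q = [36 -28; -28 26]
S = H·P̄·Hᵀ + R = [57 -72; -72 328]
K = P̄·Hᵀ·S⁻¹ = [4/563 -369/1126; 170/563 363/1126]
x' − x̄ = [7404/563, -6240/563] = K·y
y = (KᵀK)⁻¹·Kᵀ·(x' − x̄) = [6, -40]
z = y + H·x̄ = [6, -40] + [-9, 39] = [-3, -1]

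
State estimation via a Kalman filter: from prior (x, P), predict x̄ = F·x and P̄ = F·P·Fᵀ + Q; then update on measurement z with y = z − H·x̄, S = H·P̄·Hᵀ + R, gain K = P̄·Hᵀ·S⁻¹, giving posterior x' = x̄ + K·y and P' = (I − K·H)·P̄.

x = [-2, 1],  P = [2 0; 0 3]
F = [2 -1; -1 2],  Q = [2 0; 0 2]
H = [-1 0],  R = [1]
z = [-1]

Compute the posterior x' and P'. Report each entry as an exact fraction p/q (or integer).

x' = [4/7, -2/7]
P' = [13/14 -5/7; -5/7 62/7]

x̄ = F·x = [-5, 4]
P̄ = F·P·Fᵀ + Q = [13 -10; -10 16]
y = z − H·x̄ = [-6]
S = H·P̄·Hᵀ + R = [14]
K = P̄·Hᵀ·S⁻¹ = [-13/14; 5/7]
x' = x̄ + K·y = [4/7, -2/7]
P' = (I − K·H)·P̄ = [13/14 -5/7; -5/7 62/7]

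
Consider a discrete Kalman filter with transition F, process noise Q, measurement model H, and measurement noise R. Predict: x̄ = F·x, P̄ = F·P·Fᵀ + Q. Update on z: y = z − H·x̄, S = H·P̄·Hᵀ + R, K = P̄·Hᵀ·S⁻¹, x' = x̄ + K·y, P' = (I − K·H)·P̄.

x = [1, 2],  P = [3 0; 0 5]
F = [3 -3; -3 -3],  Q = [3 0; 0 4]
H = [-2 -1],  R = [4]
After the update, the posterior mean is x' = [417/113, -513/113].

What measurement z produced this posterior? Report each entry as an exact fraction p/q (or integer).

z = [-3]

x̄ = F·x = [-3, -9]
P̄ = F·P·Fᵀ + Q = [75 18; 18 76]
S = H·P̄·Hᵀ + R = [452]
K = P̄·Hᵀ·S⁻¹ = [-42/113; -28/113]
x' − x̄ = [756/113, 504/113] = K·y
y = (KᵀK)⁻¹·Kᵀ·(x' − x̄) = [-18]
z = y + H·x̄ = [-18] + [15] = [-3]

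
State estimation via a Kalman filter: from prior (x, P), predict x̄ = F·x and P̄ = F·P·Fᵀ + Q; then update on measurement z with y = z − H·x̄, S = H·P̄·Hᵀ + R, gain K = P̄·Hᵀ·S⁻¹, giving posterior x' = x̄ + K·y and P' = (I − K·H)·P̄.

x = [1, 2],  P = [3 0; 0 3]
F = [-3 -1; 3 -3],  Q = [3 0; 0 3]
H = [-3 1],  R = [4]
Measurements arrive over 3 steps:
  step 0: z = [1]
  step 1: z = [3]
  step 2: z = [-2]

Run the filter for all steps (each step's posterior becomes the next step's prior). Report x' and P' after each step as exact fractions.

step 0: x̄ = F·x = [-5, -3]
step 0: P̄ = F·P·Fᵀ + Q = [33 -18; -18 57]
step 0: y = z − H·x̄ = [-11]
step 0: S = H·P̄·Hᵀ + R = [466]
step 0: K = P̄·Hᵀ·S⁻¹ = [-117/466; 111/466]
step 0: x' = x̄ + K·y = [-1043/466, -2619/466]
step 0: P' = (I − K·H)·P̄ = [1689/466 4599/466; 4599/466 14241/466]
step 1: x̄ = F·x = [2874/233, 2364/233]
step 1: P̄ = F·P·Fᵀ + Q = [29217/233 27558/233; 27558/233 30993/233]
step 1: y = z − H·x̄ = [6957/233]
step 1: S = H·P̄·Hᵀ + R = [129530/233]
step 1: K = P̄·Hᵀ·S⁻¹ = [-60093/129530; -51681/129530]
step 1: x' = x̄ + K·y = [-196557/129530, -228909/129530]
step 1: P' = (I − K·H)·P̄ = [743817/129530 1991079/129530; 1991079/129530 5766513/129530]
step 2: x̄ = F·x = [81858/12953, 48528/64765]
step 2: P̄ = F·P·Fᵀ + Q = [2479593/12953 2255166/12953; 2255166/12953 11571069/64765]
step 2: y = z − H·x̄ = [1049812/64765]
step 2: S = H·P̄·Hᵀ + R = [55756834/64765]
step 2: K = P̄·Hᵀ·S⁻¹ = [-25918065/55756834; -22256421/55756834]
step 2: x' = x̄ + K·y = [-33879264/27878417, -159494250/27878417]
step 2: P' = (I − K·H)·P̄ = [301477389/55756834 800759907/55756834; 800759907/55756834 2313254037/55756834]

step 0: x' = [-1043/466, -2619/466], P' = [1689/466 4599/466; 4599/466 14241/466]
step 1: x' = [-196557/129530, -228909/129530], P' = [743817/129530 1991079/129530; 1991079/129530 5766513/129530]
step 2: x' = [-33879264/27878417, -159494250/27878417], P' = [301477389/55756834 800759907/55756834; 800759907/55756834 2313254037/55756834]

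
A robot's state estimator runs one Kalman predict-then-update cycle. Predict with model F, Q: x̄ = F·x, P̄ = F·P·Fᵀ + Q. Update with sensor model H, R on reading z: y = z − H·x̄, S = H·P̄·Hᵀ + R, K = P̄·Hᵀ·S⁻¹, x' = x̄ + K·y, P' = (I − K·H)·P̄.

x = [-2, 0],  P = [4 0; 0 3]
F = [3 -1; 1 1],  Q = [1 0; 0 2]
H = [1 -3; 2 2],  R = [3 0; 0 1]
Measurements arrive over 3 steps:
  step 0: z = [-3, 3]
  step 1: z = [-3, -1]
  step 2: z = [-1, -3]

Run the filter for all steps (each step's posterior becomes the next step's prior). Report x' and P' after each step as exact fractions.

step 0: x' = [6999/18730, 10223/9365], P' = [5979/18730 -1242/9365; -1242/9365 1827/9365]
step 1: x' = [-51445/46633, 554363/839394], P' = [13823/46633 -98575/839394; -98575/839394 1364845/7554546]
step 2: x' = [-2201160205/1429347001, -178928509/2858694002], P' = [421797909/1429347001 -334060935/2858694002; -334060935/2858694002 515694861/2858694002]

step 0: x̄ = F·x = [-6, -2]
step 0: P̄ = F·P·Fᵀ + Q = [40 9; 9 9]
step 0: y = z − H·x̄ = [-3, 19]
step 0: S = H·P̄·Hᵀ + R = [70 -10; -10 269]
step 0: K = P̄·Hᵀ·S⁻¹ = [4477/18730 699/1873; -2241/9365 234/1873]
step 0: x' = x̄ + K·y = [6999/18730, 10223/9365]
step 0: P' = (I − K·H)·P̄ = [5979/18730 -1242/9365; -1242/9365 1827/9365]
step 1: x̄ = F·x = [551/18730, 5489/3746]
step 1: P̄ = F·P·Fᵀ + Q = [91099/18730 1863/3746; 1863/3746 8425/3746]
step 1: y = z − H·x̄ = [12797/9365, -37361/9365]
step 1: S = H·P̄·Hᵀ + R = [235262/9365 -53906/9365; -53906/9365 313073/9365]
step 1: K = P̄·Hᵀ·S⁻¹ = [181513/839394 150239/419697; -830285/3777273 477670/3777273]
step 1: x' = x̄ + K·y = [-51445/46633, 554363/839394]
step 1: P' = (I − K·H)·P̄ = [13823/46633 -98575/839394; -98575/839394 1364845/7554546]
step 2: x̄ = F·x = [-3332393/839394, -371647/839394]
step 2: P̄ = F·P·Fᵀ + Q = [34396375/7554546 3578783/7554546; 3578783/7554546 16938913/7554546]
step 2: y = z − H·x̄ = [689029/419697, 271661/46633]
step 2: S = H·P̄·Hᵀ + R = [94018766/3777273 -2619770/419697; -2619770/419697 1490901/46633]
step 2: K = P̄·Hᵀ·S⁻¹ = [615259541/2858694002 509534883/1429347001; -313524253/1429347001 181633926/1429347001]
step 2: x' = x̄ + K·y = [-2201160205/1429347001, -178928509/2858694002]
step 2: P' = (I − K·H)·P̄ = [421797909/1429347001 -334060935/2858694002; -334060935/2858694002 515694861/2858694002]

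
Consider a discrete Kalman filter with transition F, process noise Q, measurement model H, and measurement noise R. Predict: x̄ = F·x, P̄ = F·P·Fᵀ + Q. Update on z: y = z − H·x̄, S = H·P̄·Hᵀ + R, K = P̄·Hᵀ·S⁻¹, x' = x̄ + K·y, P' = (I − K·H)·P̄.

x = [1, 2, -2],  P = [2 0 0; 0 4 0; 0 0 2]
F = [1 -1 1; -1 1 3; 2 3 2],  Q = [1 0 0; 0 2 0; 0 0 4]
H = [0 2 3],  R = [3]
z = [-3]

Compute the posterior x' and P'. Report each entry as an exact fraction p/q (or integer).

x' = [-2493/851, -4815/851, 2364/851]
P' = [7515/851 1344/851 -908/851; 1344/851 9582/851 -6276/851; -908/851 -6276/851 4392/851]

x̄ = F·x = [-3, -5, 4]
P̄ = F·P·Fᵀ + Q = [9 0 -4; 0 26 20; -4 20 56]
y = z − H·x̄ = [-5]
S = H·P̄·Hᵀ + R = [851]
K = P̄·Hᵀ·S⁻¹ = [-12/851; 112/851; 208/851]
x' = x̄ + K·y = [-2493/851, -4815/851, 2364/851]
P' = (I − K·H)·P̄ = [7515/851 1344/851 -908/851; 1344/851 9582/851 -6276/851; -908/851 -6276/851 4392/851]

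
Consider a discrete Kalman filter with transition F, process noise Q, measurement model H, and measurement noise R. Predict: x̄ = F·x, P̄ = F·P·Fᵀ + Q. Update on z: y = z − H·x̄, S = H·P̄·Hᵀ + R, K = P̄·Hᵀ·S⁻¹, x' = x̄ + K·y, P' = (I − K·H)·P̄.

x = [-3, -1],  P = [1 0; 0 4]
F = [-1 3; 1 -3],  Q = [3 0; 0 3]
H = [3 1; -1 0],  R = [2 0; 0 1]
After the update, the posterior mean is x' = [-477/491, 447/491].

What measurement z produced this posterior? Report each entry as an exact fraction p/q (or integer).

z = [-2, 1]

x̄ = F·x = [0, 0]
P̄ = F·P·Fᵀ + Q = [40 -37; -37 40]
S = H·P̄·Hᵀ + R = [180 -83; -83 41]
K = P̄·Hᵀ·S⁻¹ = [83/491 -311/491; 160/491 767/491]
x' − x̄ = [-477/491, 447/491] = K·y
y = (KᵀK)⁻¹·Kᵀ·(x' − x̄) = [-2, 1]
z = y + H·x̄ = [-2, 1] + [0, 0] = [-2, 1]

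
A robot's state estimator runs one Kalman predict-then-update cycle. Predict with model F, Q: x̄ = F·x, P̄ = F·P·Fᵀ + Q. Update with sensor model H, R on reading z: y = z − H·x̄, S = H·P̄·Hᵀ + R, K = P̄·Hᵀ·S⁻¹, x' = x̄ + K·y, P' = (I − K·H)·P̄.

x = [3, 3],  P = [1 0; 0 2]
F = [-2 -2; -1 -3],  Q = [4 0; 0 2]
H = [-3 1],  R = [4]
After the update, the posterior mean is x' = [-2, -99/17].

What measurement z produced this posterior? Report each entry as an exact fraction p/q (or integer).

z = [-1]

x̄ = F·x = [-12, -12]
P̄ = F·P·Fᵀ + Q = [16 14; 14 21]
S = H·P̄·Hᵀ + R = [85]
K = P̄·Hᵀ·S⁻¹ = [-2/5; -21/85]
x' − x̄ = [10, 105/17] = K·y
y = (KᵀK)⁻¹·Kᵀ·(x' − x̄) = [-25]
z = y + H·x̄ = [-25] + [24] = [-1]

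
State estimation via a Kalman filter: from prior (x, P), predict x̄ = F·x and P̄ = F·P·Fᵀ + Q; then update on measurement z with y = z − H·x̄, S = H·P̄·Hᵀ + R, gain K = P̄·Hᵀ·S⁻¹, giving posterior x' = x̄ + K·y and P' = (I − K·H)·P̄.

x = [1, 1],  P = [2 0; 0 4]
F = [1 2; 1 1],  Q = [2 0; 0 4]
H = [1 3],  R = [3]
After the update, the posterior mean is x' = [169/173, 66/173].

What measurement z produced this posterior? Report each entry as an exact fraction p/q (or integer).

z = [2]

x̄ = F·x = [3, 2]
P̄ = F·P·Fᵀ + Q = [20 10; 10 10]
S = H·P̄·Hᵀ + R = [173]
K = P̄·Hᵀ·S⁻¹ = [50/173; 40/173]
x' − x̄ = [-350/173, -280/173] = K·y
y = (KᵀK)⁻¹·Kᵀ·(x' − x̄) = [-7]
z = y + H·x̄ = [-7] + [9] = [2]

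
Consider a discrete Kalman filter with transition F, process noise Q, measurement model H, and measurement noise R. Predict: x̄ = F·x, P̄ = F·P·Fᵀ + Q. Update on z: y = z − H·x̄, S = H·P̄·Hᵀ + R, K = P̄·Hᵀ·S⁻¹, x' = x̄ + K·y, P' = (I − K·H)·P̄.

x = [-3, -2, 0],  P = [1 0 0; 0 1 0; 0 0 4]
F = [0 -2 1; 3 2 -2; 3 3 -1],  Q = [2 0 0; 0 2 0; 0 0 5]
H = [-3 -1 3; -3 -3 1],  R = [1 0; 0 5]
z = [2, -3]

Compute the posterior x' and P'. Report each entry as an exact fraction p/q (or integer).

x̄ = F·x = [4, -13, -15]
P̄ = F·P·Fᵀ + Q = [10 -12 -10; -12 31 23; -10 23 27]
y = z − H·x̄ = [46, -15]
S = H·P̄·Hᵀ + R = [335 10; 10 107]
K = P̄·Hᵀ·S⁻¹ = [-5096/35745 -172/7149; 8258/35745 -2426/7149; 9536/35745 -980/7149]
x' = x̄ + K·y = [-78536/35745, 97133/35745, -24019/35745]
P' = (I − K·H)·P̄ = [109402/35745 -81076/35745 80678/35745; -81076/35745 84583/35745 -50129/35745; 80678/35745 -50129/35745 67147/35745]

x' = [-78536/35745, 97133/35745, -24019/35745]
P' = [109402/35745 -81076/35745 80678/35745; -81076/35745 84583/35745 -50129/35745; 80678/35745 -50129/35745 67147/35745]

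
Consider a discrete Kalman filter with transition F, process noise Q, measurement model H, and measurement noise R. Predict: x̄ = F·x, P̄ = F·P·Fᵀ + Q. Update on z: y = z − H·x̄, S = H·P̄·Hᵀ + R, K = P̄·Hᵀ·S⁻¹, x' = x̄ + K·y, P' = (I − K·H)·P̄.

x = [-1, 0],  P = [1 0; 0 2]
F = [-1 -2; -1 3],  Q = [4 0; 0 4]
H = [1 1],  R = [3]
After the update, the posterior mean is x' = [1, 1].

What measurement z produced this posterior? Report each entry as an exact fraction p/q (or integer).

z = [2]

x̄ = F·x = [1, 1]
P̄ = F·P·Fᵀ + Q = [13 -11; -11 23]
S = H·P̄·Hᵀ + R = [17]
K = P̄·Hᵀ·S⁻¹ = [2/17; 12/17]
x' − x̄ = [0, 0] = K·y
y = (KᵀK)⁻¹·Kᵀ·(x' − x̄) = [0]
z = y + H·x̄ = [0] + [2] = [2]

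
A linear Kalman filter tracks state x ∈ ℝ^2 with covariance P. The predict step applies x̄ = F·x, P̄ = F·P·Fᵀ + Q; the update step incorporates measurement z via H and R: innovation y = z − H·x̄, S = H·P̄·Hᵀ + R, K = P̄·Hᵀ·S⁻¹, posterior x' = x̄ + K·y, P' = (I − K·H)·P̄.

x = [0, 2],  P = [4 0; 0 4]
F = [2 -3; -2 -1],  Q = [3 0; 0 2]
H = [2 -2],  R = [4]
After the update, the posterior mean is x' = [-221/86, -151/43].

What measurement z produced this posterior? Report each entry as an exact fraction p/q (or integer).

x̄ = F·x = [-6, -2]
P̄ = F·P·Fᵀ + Q = [55 -4; -4 22]
S = H·P̄·Hᵀ + R = [344]
K = P̄·Hᵀ·S⁻¹ = [59/172; -13/86]
x' − x̄ = [295/86, -65/43] = K·y
y = (KᵀK)⁻¹·Kᵀ·(x' − x̄) = [10]
z = y + H·x̄ = [10] + [-8] = [2]

z = [2]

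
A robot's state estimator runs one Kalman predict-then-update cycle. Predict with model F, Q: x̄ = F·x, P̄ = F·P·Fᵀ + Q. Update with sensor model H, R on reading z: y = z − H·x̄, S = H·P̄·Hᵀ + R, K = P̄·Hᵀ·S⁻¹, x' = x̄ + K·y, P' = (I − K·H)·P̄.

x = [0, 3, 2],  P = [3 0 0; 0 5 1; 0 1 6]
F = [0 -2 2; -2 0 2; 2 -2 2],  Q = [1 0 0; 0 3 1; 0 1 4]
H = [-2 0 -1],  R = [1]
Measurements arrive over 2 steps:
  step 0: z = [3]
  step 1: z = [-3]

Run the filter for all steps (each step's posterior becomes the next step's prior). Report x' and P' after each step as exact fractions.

step 0: x̄ = F·x = [-2, 4, -2]
step 0: P̄ = F·P·Fᵀ + Q = [37 20 36; 20 39 9; 36 9 52]
step 0: y = z − H·x̄ = [-3]
step 0: S = H·P̄·Hᵀ + R = [345]
step 0: K = P̄·Hᵀ·S⁻¹ = [-22/69; -49/345; -124/345]
step 0: x' = x̄ + K·y = [-24/23, 509/115, -106/115]
step 0: P' = (I − K·H)·P̄ = [133/69 302/69 -244/69; 302/69 11054/345 -2971/345; -244/69 -2971/345 2564/345]
step 1: x̄ = F·x = [-246/23, 28/115, -294/23]
step 1: P̄ = F·P·Fᵀ + Q = [5239/23 2204/23 4488/23; 2204/23 23711/345 5173/69; 4488/23 5173/69 12088/69]
step 1: y = z − H·x̄ = [-855/23]
step 1: S = H·P̄·Hᵀ + R = [128881/69]
step 1: K = P̄·Hᵀ·S⁻¹ = [-44898/128881; -18397/128881; -39016/128881]
step 1: x' = x̄ + K·y = [290568/128881, 3576341/644405, -197058/128881]
step 1: P' = (I − K·H)·P̄ = [141917/128881 379314/128881 -238936/128881; 379314/128881 19763034/644405 -740231/128881; -238936/128881 -740231/128881 516888/128881]

step 0: x' = [-24/23, 509/115, -106/115], P' = [133/69 302/69 -244/69; 302/69 11054/345 -2971/345; -244/69 -2971/345 2564/345]
step 1: x' = [290568/128881, 3576341/644405, -197058/128881], P' = [141917/128881 379314/128881 -238936/128881; 379314/128881 19763034/644405 -740231/128881; -238936/128881 -740231/128881 516888/128881]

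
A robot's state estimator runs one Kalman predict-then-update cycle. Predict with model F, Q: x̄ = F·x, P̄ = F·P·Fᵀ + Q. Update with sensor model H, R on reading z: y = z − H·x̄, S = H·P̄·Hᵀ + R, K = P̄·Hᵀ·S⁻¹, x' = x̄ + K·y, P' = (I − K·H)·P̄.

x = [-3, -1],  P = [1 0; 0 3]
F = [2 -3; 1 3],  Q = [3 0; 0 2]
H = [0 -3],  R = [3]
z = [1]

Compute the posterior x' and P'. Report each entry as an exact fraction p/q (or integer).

x' = [-698/91, -36/91]
P' = [1219/91 -25/91; -25/91 30/91]

x̄ = F·x = [-3, -6]
P̄ = F·P·Fᵀ + Q = [34 -25; -25 30]
y = z − H·x̄ = [-17]
S = H·P̄·Hᵀ + R = [273]
K = P̄·Hᵀ·S⁻¹ = [25/91; -30/91]
x' = x̄ + K·y = [-698/91, -36/91]
P' = (I − K·H)·P̄ = [1219/91 -25/91; -25/91 30/91]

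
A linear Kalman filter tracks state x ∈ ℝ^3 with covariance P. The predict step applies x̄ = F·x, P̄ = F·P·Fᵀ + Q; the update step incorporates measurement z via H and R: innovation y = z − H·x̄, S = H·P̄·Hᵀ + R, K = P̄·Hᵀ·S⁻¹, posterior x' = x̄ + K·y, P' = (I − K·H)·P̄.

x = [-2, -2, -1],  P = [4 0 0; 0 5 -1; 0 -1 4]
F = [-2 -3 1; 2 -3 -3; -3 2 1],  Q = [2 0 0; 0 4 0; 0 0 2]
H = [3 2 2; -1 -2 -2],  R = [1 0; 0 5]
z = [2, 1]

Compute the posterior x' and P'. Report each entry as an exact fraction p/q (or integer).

x̄ = F·x = [9, 5, 1]
P̄ = F·P·Fᵀ + Q = [73 11 -1; 11 83 -57; -1 -57 58]
y = z − H·x̄ = [-37, 22]
S = H·P̄·Hᵀ + R = [886 -407; -407 226]
K = P̄·Hᵀ·S⁻¹ = [2309/4941 2125/4941; -6431/34587 -21223/34587; -211/11529 -431/11529]
x' = x̄ + K·y = [5786/4941, -56024/34587, 9854/11529]
P' = (I − K·H)·P̄ = [6467/4941 -8039/4941 -169/1647; -8039/4941 2080307/34587 -666371/11529; -169/1647 -666371/11529 222680/3843]

x' = [5786/4941, -56024/34587, 9854/11529]
P' = [6467/4941 -8039/4941 -169/1647; -8039/4941 2080307/34587 -666371/11529; -169/1647 -666371/11529 222680/3843]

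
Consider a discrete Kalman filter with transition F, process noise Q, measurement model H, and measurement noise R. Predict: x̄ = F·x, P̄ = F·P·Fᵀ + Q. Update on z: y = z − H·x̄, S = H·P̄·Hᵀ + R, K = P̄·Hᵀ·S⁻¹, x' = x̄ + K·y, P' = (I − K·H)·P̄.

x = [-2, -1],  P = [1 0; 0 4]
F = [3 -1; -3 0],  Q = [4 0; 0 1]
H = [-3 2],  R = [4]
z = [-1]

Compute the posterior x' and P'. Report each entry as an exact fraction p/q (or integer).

x' = [407/305, 514/305]
P' = [424/305 498/305; 498/305 841/305]

x̄ = F·x = [-5, 6]
P̄ = F·P·Fᵀ + Q = [17 -9; -9 10]
y = z − H·x̄ = [-28]
S = H·P̄·Hᵀ + R = [305]
K = P̄·Hᵀ·S⁻¹ = [-69/305; 47/305]
x' = x̄ + K·y = [407/305, 514/305]
P' = (I − K·H)·P̄ = [424/305 498/305; 498/305 841/305]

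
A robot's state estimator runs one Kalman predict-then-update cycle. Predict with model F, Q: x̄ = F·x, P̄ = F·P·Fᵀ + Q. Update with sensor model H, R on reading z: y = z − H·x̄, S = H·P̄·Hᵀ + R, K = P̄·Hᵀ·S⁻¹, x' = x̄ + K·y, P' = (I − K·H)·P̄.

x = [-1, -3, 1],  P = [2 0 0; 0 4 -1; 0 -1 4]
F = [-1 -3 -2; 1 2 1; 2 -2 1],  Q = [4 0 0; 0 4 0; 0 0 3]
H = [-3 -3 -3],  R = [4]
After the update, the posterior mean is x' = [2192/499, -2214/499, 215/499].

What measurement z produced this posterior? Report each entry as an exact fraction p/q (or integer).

z = [-1]

x̄ = F·x = [8, -6, 5]
P̄ = F·P·Fᵀ + Q = [46 -27 11; -27 22 -8; 11 -8 35]
S = H·P̄·Hᵀ + R = [499]
K = P̄·Hᵀ·S⁻¹ = [-90/499; 39/499; -114/499]
x' − x̄ = [-1800/499, 780/499, -2280/499] = K·y
y = (KᵀK)⁻¹·Kᵀ·(x' − x̄) = [20]
z = y + H·x̄ = [20] + [-21] = [-1]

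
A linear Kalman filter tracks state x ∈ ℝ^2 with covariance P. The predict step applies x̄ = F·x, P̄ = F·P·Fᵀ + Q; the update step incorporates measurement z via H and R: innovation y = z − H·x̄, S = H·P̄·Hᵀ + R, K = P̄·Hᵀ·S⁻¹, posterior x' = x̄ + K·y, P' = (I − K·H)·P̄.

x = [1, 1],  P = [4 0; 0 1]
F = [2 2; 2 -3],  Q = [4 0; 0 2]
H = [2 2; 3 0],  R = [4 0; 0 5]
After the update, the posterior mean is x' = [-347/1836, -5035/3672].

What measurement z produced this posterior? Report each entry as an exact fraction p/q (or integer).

x̄ = F·x = [4, -1]
P̄ = F·P·Fᵀ + Q = [24 10; 10 27]
S = H·P̄·Hᵀ + R = [288 204; 204 221]
K = P̄·Hᵀ·S⁻¹ = [5/324 143/459; 301/648 -269/918]
x' − x̄ = [-7691/1836, -1363/3672] = K·y
y = (KᵀK)⁻¹·Kᵀ·(x' − x̄) = [-9, -13]
z = y + H·x̄ = [-9, -13] + [6, 12] = [-3, -1]

z = [-3, -1]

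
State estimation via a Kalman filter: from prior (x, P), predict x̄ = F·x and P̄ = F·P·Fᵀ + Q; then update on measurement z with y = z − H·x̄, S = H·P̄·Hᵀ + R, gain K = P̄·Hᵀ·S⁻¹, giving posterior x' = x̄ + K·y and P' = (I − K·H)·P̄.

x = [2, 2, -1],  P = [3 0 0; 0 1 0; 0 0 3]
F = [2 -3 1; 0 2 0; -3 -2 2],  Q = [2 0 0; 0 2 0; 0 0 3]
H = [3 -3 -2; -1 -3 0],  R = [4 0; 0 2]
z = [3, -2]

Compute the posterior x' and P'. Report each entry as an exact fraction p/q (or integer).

x' = [-3065/856, 1681/856, -16785/1712]
P' = [5569/856 -1809/856 21537/1712; -1809/856 769/856 -7537/1712; 21537/1712 -7537/1712 88241/3424]

x̄ = F·x = [-3, 4, -12]
P̄ = F·P·Fᵀ + Q = [26 -6 -6; -6 6 -4; -6 -4 46]
y = z − H·x̄ = [0, 7]
S = H·P̄·Hᵀ + R = [608 -24; -24 46]
K = P̄·Hᵀ·S⁻¹ = [597/3424 -71/856; -197/3424 -249/856; -1019/6848 537/1712]
x' = x̄ + K·y = [-3065/856, 1681/856, -16785/1712]
P' = (I − K·H)·P̄ = [5569/856 -1809/856 21537/1712; -1809/856 769/856 -7537/1712; 21537/1712 -7537/1712 88241/3424]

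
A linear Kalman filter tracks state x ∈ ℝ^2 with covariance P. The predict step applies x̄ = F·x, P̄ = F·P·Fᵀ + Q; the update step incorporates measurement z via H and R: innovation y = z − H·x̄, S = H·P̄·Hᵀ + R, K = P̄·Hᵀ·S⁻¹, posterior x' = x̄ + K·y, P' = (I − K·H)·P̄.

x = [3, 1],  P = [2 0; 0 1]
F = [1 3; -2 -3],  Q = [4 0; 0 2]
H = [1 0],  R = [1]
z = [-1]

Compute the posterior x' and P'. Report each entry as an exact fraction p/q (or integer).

x' = [-9/16, -53/16]
P' = [15/16 -13/16; -13/16 135/16]

x̄ = F·x = [6, -9]
P̄ = F·P·Fᵀ + Q = [15 -13; -13 19]
y = z − H·x̄ = [-7]
S = H·P̄·Hᵀ + R = [16]
K = P̄·Hᵀ·S⁻¹ = [15/16; -13/16]
x' = x̄ + K·y = [-9/16, -53/16]
P' = (I − K·H)·P̄ = [15/16 -13/16; -13/16 135/16]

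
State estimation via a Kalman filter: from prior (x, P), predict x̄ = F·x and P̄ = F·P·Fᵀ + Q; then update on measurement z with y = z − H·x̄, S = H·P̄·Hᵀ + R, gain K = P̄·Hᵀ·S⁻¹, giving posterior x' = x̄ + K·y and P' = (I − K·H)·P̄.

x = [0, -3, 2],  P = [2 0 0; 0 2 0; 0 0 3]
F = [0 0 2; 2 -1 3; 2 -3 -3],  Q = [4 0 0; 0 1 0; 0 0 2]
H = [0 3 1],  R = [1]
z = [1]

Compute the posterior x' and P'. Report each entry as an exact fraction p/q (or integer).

x' = [59/80, -49/320, 31/20]
P' = [239/20 531/80 -99/5; 531/80 1959/320 -361/20; -99/5 -361/20 271/5]

x̄ = F·x = [4, 9, 3]
P̄ = F·P·Fᵀ + Q = [16 18 -18; 18 38 -13; -18 -13 55]
y = z − H·x̄ = [-29]
S = H·P̄·Hᵀ + R = [320]
K = P̄·Hᵀ·S⁻¹ = [9/80; 101/320; 1/20]
x' = x̄ + K·y = [59/80, -49/320, 31/20]
P' = (I − K·H)·P̄ = [239/20 531/80 -99/5; 531/80 1959/320 -361/20; -99/5 -361/20 271/5]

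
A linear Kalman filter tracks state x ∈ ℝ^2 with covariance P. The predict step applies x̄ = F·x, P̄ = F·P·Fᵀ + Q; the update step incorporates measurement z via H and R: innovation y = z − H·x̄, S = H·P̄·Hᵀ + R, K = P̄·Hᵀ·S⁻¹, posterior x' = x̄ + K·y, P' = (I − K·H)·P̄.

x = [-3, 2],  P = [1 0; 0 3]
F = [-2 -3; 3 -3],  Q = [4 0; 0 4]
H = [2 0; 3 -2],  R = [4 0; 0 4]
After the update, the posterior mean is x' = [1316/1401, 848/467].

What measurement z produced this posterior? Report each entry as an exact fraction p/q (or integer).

z = [3, -2]

x̄ = F·x = [0, -15]
P̄ = F·P·Fᵀ + Q = [35 21; 21 40]
S = H·P̄·Hᵀ + R = [144 126; 126 227]
K = P̄·Hᵀ·S⁻¹ = [1988/4203 7/467; 973/1401 -215/467]
x' − x̄ = [1316/1401, 7853/467] = K·y
y = (KᵀK)⁻¹·Kᵀ·(x' − x̄) = [3, -32]
z = y + H·x̄ = [3, -32] + [0, 30] = [3, -2]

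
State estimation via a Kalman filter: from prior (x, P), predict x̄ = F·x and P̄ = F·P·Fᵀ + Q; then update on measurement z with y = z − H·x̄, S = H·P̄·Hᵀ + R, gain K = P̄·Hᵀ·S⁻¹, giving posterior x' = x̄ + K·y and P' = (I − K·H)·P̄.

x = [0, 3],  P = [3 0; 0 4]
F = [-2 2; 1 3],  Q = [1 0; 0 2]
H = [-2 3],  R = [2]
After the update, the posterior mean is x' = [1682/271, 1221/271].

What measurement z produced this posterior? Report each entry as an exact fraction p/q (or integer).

x̄ = F·x = [6, 9]
P̄ = F·P·Fᵀ + Q = [29 18; 18 41]
S = H·P̄·Hᵀ + R = [271]
K = P̄·Hᵀ·S⁻¹ = [-4/271; 87/271]
x' − x̄ = [56/271, -1218/271] = K·y
y = (KᵀK)⁻¹·Kᵀ·(x' − x̄) = [-14]
z = y + H·x̄ = [-14] + [15] = [1]

z = [1]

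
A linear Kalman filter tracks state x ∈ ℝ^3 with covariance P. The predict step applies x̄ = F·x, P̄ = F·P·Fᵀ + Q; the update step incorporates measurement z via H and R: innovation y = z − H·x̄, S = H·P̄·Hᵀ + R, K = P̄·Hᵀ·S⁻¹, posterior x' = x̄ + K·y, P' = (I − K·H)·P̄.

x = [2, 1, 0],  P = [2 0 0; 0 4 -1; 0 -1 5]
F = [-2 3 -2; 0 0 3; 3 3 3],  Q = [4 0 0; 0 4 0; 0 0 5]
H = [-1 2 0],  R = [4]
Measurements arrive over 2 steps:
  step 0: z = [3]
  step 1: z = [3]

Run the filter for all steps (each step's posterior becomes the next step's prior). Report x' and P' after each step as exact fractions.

step 0: x' = [-188/109, 137/218, 2043/218], P' = [2479/109 2321/218 4437/218; 2321/218 2595/436 4599/436; 4437/218 4599/436 30935/436]
step 1: x' = [1226753/294405, 7442996/2060835, -1475360/137389], P' = [3546032/294405 1617722/294405 -469814/19627; 1617722/294405 7177589/2060835 -1497701/137389; -469814/19627 -1497701/137389 41680796/137389]

step 0: x̄ = F·x = [-1, 0, 9]
step 0: P̄ = F·P·Fᵀ + Q = [80 -39 -9; -39 49 36; -9 36 86]
step 0: y = z − H·x̄ = [2]
step 0: S = H·P̄·Hᵀ + R = [436]
step 0: K = P̄·Hᵀ·S⁻¹ = [-79/218; 137/436; 81/436]
step 0: x' = x̄ + K·y = [-188/109, 137/218, 2043/218]
step 0: P' = (I − K·H)·P̄ = [2479/109 2321/218 4437/218; 2321/218 2595/436 4599/436; 4437/218 4599/436 30935/436]
step 1: x̄ = F·x = [-2923/218, 6129/218, 2706/109]
step 1: P̄ = F·P·Fᵀ + Q = [148603/436 -197463/436 -75129/109; -197463/436 280159/436 99918/109; -75129/109 99918/109 179816/109]
step 1: y = z − H·x̄ = [-14527/218]
step 1: S = H·P̄·Hᵀ + R = [2060835/436]
step 1: K = P̄·Hᵀ·S⁻¹ = [-77647/294405; 757781/2060835; 73324/137389]
step 1: x' = x̄ + K·y = [1226753/294405, 7442996/2060835, -1475360/137389]
step 1: P' = (I − K·H)·P̄ = [3546032/294405 1617722/294405 -469814/19627; 1617722/294405 7177589/2060835 -1497701/137389; -469814/19627 -1497701/137389 41680796/137389]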